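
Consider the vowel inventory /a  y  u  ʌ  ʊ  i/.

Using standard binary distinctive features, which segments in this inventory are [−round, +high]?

i

Among the inventory, the [−round] segments are /a, ʌ, i/.
Within that set, [+high] leaves /i/.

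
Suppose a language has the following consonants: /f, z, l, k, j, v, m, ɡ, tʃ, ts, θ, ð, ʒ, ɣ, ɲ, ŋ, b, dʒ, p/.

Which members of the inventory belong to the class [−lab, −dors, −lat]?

Eliminate segments failing any feature: /f, v, m, b, p/ are [+labial]; /l/ is [+lateral]; /k, j, ɡ, ɣ, ɲ, ŋ/ are [+dorsal]. The remaining /z, tʃ, ts, θ, ð, ʒ, dʒ/ satisfy [−labial], [−dorsal], [−lateral].

z, tʃ, ts, θ, ð, ʒ, dʒ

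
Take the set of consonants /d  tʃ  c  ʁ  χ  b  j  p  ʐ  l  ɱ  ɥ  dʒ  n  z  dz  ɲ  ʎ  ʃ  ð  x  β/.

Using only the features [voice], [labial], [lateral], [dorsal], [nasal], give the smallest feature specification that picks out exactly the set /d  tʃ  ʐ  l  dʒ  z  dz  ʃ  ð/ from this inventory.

[−nasal, −labial, −dorsal]

Every target segment is [−nasal], [−labial], [−dorsal]; each remaining inventory member fails at least one of these. Each conjunct is needed — [−labial, −dorsal] alone would also admit /n/; [−nasal, −dorsal] alone would also admit /b, p, β/; [−nasal, −labial] alone would also admit /c, ʁ, χ, j, …/ — and no other combination of two listed features has exactly this extension, so three is the minimum.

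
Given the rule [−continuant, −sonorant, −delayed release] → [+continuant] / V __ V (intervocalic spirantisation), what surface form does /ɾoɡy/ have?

[ɾoɣy]

The only segment in the rule's environment that also matches [−continuant, −sonorant, −delayed release] is /ɡ/. Applying [+continuant] turns the voiced velar stop into /ɣ/ (voiced velar fricative), giving [ɾoɣy].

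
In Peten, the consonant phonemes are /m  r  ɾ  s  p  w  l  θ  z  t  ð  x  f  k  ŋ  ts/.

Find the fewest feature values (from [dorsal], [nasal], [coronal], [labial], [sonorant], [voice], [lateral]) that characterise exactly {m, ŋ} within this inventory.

The target set is precisely the extension of [+nasal] in this inventory.

[+nasal]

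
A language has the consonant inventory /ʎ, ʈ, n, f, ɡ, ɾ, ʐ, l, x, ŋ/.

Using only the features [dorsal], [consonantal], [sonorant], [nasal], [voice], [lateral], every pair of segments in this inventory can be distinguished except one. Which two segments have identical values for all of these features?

ʈ, f

On the given features, /ʈ/ and /f/ have an identical profile: [-dorsal], [+consonantal], [-sonorant], [-nasal], [-voice], [-lateral]. No other two segments in the inventory coincide on all 6 features. (They do differ in [continuant], [labial] and [coronal], which are not among the given features.)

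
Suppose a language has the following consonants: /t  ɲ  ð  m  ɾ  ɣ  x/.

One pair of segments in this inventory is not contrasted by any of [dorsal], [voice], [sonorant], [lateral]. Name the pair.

Both /ɾ/ and /m/ are [−dorsal], [+voice], [+sonorant], [−lateral]. Since the list omits [nasal], [labial] and [coronal] — which do distinguish the alveolar tap from the bilabial nasal — this pair collapses; all other pairs remain distinct.

ɾ, m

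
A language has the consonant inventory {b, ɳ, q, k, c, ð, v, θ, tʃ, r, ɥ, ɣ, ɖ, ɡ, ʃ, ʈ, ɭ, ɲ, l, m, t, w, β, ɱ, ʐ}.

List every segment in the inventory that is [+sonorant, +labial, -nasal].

Eliminate segments failing any feature: /b, q, k, c, ð, v, θ, tʃ, ɣ, ɖ, ɡ, ʃ, ʈ, t, β, ʐ/ are [-sonorant]; /ɳ, r, ɭ, ɲ, l/ are [-labial]; /m, ɱ/ are [+nasal]. The remaining /ɥ, w/ satisfy [+sonorant], [+labial], [-nasal].

ɥ, w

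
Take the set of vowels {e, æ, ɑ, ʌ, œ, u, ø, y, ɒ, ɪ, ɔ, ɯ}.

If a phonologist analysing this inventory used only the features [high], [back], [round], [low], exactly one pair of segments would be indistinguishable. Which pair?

On the given features, /œ/ and /ø/ have an identical profile: [−high], [−back], [+round], [−low]. No other two segments in the inventory coincide on all 4 features. (They do differ in [tense], which is not among the given features.)

œ, ø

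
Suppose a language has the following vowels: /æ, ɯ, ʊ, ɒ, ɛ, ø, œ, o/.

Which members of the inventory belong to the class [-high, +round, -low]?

ø, œ, o

Checking each segment against [-high], [+round], [-low]: /ø/ (mid front rounded tense vowel), /œ/ (mid front rounded lax vowel), /o/ (mid back rounded tense vowel) satisfy every feature; every other segment in the inventory fails at least one.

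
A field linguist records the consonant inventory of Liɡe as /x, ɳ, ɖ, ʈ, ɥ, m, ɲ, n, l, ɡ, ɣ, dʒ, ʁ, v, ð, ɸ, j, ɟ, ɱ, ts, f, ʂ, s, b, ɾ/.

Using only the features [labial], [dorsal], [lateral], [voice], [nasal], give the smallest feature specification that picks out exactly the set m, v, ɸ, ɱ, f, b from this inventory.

/m, v, ɸ, ɱ, f, b/ are all [+labial], [−dorsal], and no other segment in the inventory matches both values. Dropping any one of them over-generates: [−dorsal] alone would also admit /ɳ, ɖ, ʈ, n, …/; [+labial] alone would also admit /ɥ/. No other single listed feature picks out exactly this set either, so fewer than two features will not do.

[+labial, −dorsal]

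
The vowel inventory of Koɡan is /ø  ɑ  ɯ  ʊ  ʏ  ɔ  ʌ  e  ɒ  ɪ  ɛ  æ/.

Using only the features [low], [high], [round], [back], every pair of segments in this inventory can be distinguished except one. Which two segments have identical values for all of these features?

Both /ɛ/ and /e/ are [-low], [-high], [-round], [-back]. Since the list omits [tense] — which does distinguish the mid front unrounded lax vowel from the mid front unrounded tense vowel — this pair collapses; all other pairs remain distinct.

ɛ, e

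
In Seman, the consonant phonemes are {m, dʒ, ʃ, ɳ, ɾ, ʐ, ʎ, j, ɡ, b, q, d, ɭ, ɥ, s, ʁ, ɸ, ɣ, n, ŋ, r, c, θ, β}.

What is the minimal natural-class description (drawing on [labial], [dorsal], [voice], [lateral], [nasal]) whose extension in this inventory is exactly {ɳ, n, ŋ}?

/ɳ, n, ŋ/ are all [+nasal], [−labial], and no other segment in the inventory matches both values. Dropping any one of them over-generates: [−labial] alone would also admit /dʒ, ʃ, ɾ, ʐ, …/; [+nasal] alone would also admit /m/. No other single listed feature picks out exactly this set either, so fewer than two features will not do.

[+nasal, −labial]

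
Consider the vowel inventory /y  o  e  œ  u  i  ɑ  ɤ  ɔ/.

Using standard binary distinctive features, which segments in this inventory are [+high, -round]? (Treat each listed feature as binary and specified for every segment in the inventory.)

i

Eliminate segments failing any feature: /y, u/ are [+round]; /o, e, œ, ɑ, ɤ, ɔ/ are [-high]. The remaining /i/ satisfy [+high], [-round].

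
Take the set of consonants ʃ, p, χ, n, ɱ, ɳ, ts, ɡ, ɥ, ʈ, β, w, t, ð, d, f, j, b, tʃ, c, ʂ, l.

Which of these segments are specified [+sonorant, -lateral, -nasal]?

The [+sonorant] segments are /n, ɱ, ɳ, ɥ, w, j, l/.
Of those, [-lateral] gives /n, ɱ, ɳ, ɥ, w, j/.
Intersecting with [-nasal] leaves /ɥ, w, j/.

ɥ, w, j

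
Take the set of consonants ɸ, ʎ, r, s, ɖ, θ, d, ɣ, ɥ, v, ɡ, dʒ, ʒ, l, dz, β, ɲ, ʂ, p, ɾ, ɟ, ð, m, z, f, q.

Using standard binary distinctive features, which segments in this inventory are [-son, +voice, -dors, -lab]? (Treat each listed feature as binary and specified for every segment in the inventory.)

ɖ, d, dʒ, ʒ, dz, ð, z

The [-sonorant] segments are /ɸ, s, ɖ, θ, d, ɣ, v, ɡ, dʒ, ʒ, dz, β, ʂ, p, ɟ, ð, z, f, q/.
Then [+voice] gives /ɖ, d, ɣ, v, ɡ, dʒ, ʒ, dz, β, ɟ, ð, z/.
Within that set, [-dorsal] gives /ɖ, d, v, dʒ, ʒ, dz, β, ð, z/.
Intersecting with [-labial] leaves /ɖ, d, dʒ, ʒ, dz, ð, z/.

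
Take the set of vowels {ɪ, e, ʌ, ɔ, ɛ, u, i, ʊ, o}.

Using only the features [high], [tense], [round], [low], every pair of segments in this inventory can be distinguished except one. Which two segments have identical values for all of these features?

ɛ, ʌ

Both /ɛ/ and /ʌ/ are [-high], [-tense], [-round], [-low]. Since the list omits [back] — which does distinguish the mid front unrounded lax vowel from the mid back unrounded lax vowel — this pair collapses; all other pairs remain distinct.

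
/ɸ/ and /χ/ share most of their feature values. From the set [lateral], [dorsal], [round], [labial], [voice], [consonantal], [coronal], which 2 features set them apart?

/ɸ/ is the voiceless bilabial fricative and /χ/ is the voiceless uvular fricative. Both are [-lateral], [-round], [-voice], [+consonantal], [-coronal]. /ɸ/ is [+labial] while /χ/ is [-labial]; /ɸ/ is [-dorsal] while /χ/ is [+dorsal], so the distinguishing features are [labial], [dorsal].

[labial], [dorsal]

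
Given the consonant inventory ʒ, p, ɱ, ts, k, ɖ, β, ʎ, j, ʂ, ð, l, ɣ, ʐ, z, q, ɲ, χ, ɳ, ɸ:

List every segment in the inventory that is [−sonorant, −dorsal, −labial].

Eliminate segments failing any feature: /p, β, ɸ/ are [+labial]; /ɱ, ʎ, j, l, ɲ, ɳ/ are [+sonorant]; /k, ɣ, q, χ/ are [+dorsal]. The remaining /ʒ, ts, ɖ, ʂ, ð, ʐ, z/ satisfy [−sonorant], [−dorsal], [−labial].

ʒ, ts, ɖ, ʂ, ð, ʐ, z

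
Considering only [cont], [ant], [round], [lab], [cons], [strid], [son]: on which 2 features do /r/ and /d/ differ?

[sonorant], [continuant]

The two segments share [+anterior], [−round], [−labial], [+consonantal], [−strident]. The only features from the list on which they differ: /r/ is [+sonorant] while /d/ is [−sonorant]; /r/ is [+continuant] while /d/ is [−continuant].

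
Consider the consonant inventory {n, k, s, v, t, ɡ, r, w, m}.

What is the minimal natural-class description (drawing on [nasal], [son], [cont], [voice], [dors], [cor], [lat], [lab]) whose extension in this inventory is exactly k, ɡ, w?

Every target segment is [+dorsal] and no other inventory member is, so one feature is enough.

[+dors]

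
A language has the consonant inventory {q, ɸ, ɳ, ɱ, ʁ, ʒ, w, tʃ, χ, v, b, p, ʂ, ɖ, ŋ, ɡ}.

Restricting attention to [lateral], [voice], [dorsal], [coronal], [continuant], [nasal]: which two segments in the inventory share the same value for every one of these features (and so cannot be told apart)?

ʁ, w

On the given features, /ʁ/ and /w/ have an identical profile: [−lateral], [+voice], [+dorsal], [−coronal], [+continuant], [−nasal]. No other two segments in the inventory coincide on all 6 features. (They do differ in [labial], [round] and [high], which are not among the given features.)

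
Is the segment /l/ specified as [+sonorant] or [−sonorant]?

[+sonorant]

As the alveolar lateral approximant, /l/ is [+sonorant].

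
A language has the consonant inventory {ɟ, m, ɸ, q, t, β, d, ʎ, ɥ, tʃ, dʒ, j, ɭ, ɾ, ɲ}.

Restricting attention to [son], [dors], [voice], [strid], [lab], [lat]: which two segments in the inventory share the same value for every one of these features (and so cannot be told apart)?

On the given features, /j/ and /ɲ/ have an identical profile: [+sonorant], [+dorsal], [+voice], [−strident], [−labial], [−lateral]. No other two segments in the inventory coincide on all 6 features. (They do differ in [nasal] and [continuant], which are not among the given features.)

j, ɲ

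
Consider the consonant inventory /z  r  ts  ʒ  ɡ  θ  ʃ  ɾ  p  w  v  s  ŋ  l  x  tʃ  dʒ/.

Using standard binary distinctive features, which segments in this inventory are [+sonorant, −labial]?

Eliminate segments failing any feature: /z, ts, ʒ, ɡ, θ, ʃ, p, v, s, x, tʃ, dʒ/ are [−sonorant]; /w/ is [+labial]. The remaining /r, ɾ, ŋ, l/ satisfy [+sonorant], [−labial].

r, ɾ, ŋ, l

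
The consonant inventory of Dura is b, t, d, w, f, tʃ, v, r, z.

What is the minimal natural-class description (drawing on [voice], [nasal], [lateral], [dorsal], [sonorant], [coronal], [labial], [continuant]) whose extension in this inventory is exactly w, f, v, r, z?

Every target segment is [+continuant] and no other inventory member is, so one feature is enough.

[+continuant]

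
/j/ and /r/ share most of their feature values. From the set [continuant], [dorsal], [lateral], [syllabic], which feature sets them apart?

The two segments share [+continuant], [-lateral], [-syllabic]. The only feature from the list on which they differ: /j/ is [+dorsal] while /r/ is [-dorsal].

[dorsal]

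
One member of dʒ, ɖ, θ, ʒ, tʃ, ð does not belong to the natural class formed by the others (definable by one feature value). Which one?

[distributed] groups all but one: /dʒ, ʒ, tʃ, ð, θ/ share [+distributed] while /ɖ/ (voiced retroflex stop) alone is [-distributed]. Removing any other segment would not leave a single-feature class that excludes it.

ɖ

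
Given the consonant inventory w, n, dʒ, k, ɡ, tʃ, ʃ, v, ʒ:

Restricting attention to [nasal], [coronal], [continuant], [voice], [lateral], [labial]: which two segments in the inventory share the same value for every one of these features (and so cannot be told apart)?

/v/ (voiced labiodental fricative) and /w/ (labial-velar glide) are both [−nasal], [−coronal], [+continuant], [+voice], [−lateral], [+labial], so none of the listed features separates them. (They do differ in [sonorant], [round] and [dorsal], which are not among the given features.) Every other pair in the inventory differs on at least one listed feature.

v, w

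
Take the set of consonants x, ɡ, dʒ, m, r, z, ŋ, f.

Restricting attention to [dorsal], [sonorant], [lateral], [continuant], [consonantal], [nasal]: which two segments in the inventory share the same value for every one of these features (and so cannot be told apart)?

z, f

Both /z/ and /f/ are [−dorsal], [−sonorant], [−lateral], [+continuant], [+consonantal], [−nasal]. Since the list omits [voice], [labial] and [coronal] — which do distinguish the voiced alveolar fricative from the voiceless labiodental fricative — this pair collapses; all other pairs remain distinct.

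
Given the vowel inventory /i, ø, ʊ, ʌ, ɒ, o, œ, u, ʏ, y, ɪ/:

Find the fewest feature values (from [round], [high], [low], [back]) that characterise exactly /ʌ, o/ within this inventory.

[-high, -low, +back]

/ʌ, o/ are all [-high], [-low], [+back], and no other segment in the inventory matches all three values. Dropping any one of them over-generates: [-low, +back] alone would also admit /ʊ, u/; [-high, +back] alone would also admit /ɒ/; [-high, -low] alone would also admit /ø, œ/. No other combination of two listed features picks out exactly this set either, so fewer than three features will not do.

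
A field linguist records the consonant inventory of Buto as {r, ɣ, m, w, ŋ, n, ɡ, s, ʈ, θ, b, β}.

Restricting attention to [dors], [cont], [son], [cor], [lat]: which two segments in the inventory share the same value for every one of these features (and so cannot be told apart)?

s, θ

Both /s/ and /θ/ are [-dorsal], [+continuant], [-sonorant], [+coronal], [-lateral]. Since the list omits [strident] and [distributed] — which do distinguish the voiceless alveolar fricative from the voiceless dental fricative — this pair collapses; all other pairs remain distinct.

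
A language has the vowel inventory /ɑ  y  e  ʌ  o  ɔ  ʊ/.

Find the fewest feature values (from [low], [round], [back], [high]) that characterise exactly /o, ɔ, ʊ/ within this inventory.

[+back, +round]

Every target segment is [+back], [+round]; each remaining inventory member fails at least one of these. Each conjunct is needed — [+round] alone would also admit /y/; [+back] alone would also admit /ɑ, ʌ/ — and no other single listed feature has exactly this extension, so two is the minimum.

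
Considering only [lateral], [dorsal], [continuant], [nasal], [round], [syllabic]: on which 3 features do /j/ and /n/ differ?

[nasal], [continuant], [dorsal]

The two segments share [-lateral], [-round], [-syllabic]. The only features from the list on which they differ: /j/ is [-nasal] while /n/ is [+nasal]; /j/ is [+continuant] while /n/ is [-continuant]; /j/ is [+dorsal] while /n/ is [-dorsal].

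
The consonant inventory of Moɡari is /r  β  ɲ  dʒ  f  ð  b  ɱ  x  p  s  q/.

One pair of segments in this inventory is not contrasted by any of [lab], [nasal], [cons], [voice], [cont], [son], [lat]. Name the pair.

Both /x/ and /s/ are [−labial], [−nasal], [+consonantal], [−voice], [+continuant], [−sonorant], [−lateral]. Since the list omits [strident], [coronal] and [dorsal] — which do distinguish the voiceless velar fricative from the voiceless alveolar fricative — this pair collapses; all other pairs remain distinct.

x, s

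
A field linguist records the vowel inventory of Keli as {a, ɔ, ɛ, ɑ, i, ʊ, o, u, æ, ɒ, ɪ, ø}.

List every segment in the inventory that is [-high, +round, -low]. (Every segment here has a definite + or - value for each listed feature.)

Among the inventory, the [-high] segments are /a, ɔ, ɛ, ɑ, o, æ, ɒ, ø/.
Among these, [+round] gives /ɔ, o, ɒ, ø/.
Within that set, [-low] leaves /ɔ, o, ø/.

ɔ, o, ø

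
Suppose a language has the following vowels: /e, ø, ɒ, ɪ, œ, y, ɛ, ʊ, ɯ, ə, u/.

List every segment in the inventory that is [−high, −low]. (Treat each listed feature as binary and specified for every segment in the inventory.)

e, ø, œ, ɛ, ə

Eliminate segments failing any feature: /ɒ/ is [+low]; /ɪ, y, ʊ, ɯ, u/ are [+high]. The remaining /e, ø, œ, ɛ, ə/ satisfy [−high], [−low].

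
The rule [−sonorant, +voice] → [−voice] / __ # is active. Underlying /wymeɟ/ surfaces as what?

[wymec]

/ɟ/ satisfies [−sonorant, +voice] and sits in __ #. The [−voice] counterpart of the voiced palatal stop is /c/. Other segments in /wymeɟ/ either fail the structural description or are not in the environment, so the surface form is [wymec].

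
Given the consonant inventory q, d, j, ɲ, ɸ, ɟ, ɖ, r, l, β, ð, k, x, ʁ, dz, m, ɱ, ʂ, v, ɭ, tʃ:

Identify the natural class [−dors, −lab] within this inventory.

Among the inventory, the [−dorsal] segments are /d, ɸ, ɖ, r, l, β, ð, dz, m, ɱ, ʂ, v, ɭ, tʃ/.
Of those, [−labial] leaves /d, ɖ, r, l, ð, dz, ʂ, ɭ, tʃ/.

d, ɖ, r, l, ð, dz, ʂ, ɭ, tʃ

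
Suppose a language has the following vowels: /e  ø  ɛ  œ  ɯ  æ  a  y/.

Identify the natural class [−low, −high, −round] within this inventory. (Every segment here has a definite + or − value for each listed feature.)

e, ɛ

Among the inventory, the [−low] segments are /e, ø, ɛ, œ, ɯ, y/.
Intersecting with [−high] gives /e, ø, ɛ, œ/.
Of those, [−round] leaves /e, ɛ/.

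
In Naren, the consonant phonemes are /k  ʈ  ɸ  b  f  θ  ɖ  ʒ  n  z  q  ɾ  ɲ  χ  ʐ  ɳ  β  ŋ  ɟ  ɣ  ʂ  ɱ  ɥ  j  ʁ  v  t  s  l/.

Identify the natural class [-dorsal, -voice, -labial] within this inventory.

Checking each segment against [-dorsal], [-voice], [-labial]: /ʈ/ (voiceless retroflex stop), /θ/ (voiceless dental fricative), /ʂ/ (voiceless retroflex fricative), /t/ (voiceless alveolar stop), /s/ (voiceless alveolar fricative) satisfy every feature; every other segment in the inventory fails at least one.

ʈ, θ, ʂ, t, s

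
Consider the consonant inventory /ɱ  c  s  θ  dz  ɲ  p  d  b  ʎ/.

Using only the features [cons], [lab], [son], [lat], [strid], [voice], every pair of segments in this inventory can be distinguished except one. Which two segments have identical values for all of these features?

Both /c/ and /θ/ are [+consonantal], [−labial], [−sonorant], [−lateral], [−strident], [−voice]. Since the list omits [continuant] and [dorsal] — which do distinguish the voiceless palatal stop from the voiceless dental fricative — this pair collapses; all other pairs remain distinct.

c, θ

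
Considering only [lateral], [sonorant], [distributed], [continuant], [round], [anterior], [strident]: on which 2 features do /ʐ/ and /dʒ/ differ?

/ʐ/ (voiced retroflex fricative) and /dʒ/ (voiced postalveolar affricate) agree on [−lateral], [−sonorant], [−round], [−anterior], [+strident]. They differ on [continuant] (/ʐ/ [+], /dʒ/ [−]), [distributed] (/ʐ/ [−], /dʒ/ [+]).

[continuant], [distributed]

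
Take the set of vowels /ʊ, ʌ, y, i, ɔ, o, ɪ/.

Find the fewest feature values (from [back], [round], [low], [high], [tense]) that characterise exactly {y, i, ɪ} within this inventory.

[-back]

/y, i, ɪ/ are exactly the [-back] segments in the inventory, so a single feature suffices.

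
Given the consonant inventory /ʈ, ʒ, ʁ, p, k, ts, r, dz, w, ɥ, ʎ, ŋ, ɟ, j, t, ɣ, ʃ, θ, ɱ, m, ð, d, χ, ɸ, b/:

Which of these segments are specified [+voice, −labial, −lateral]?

Checking each segment against [+voice], [−labial], [−lateral]: /ʒ/ (voiced postalveolar fricative), /ʁ/ (voiced uvular fricative), /r/ (alveolar trill), /dz/ (voiced alveolar affricate), /ŋ/ (velar nasal), /ɟ/ (voiced palatal stop), among others, satisfy every feature; every other segment in the inventory fails at least one.

ʒ, ʁ, r, dz, ŋ, ɟ, j, ɣ, ð, d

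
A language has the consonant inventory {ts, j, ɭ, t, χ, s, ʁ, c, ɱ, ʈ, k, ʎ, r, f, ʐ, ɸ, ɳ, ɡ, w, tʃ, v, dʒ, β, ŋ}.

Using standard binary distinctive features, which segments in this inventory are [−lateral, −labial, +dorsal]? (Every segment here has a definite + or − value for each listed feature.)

j, χ, ʁ, c, k, ɡ, ŋ

Eliminate segments failing any feature: /ts, t, s, ʈ, r, ʐ, ɳ, tʃ, dʒ/ are [−dorsal]; /ɭ, ʎ/ are [+lateral]; /ɱ, f, ɸ, w, v, β/ are [+labial]. The remaining /j, χ, ʁ, c, k, ɡ, ŋ/ satisfy [−lateral], [−labial], [+dorsal].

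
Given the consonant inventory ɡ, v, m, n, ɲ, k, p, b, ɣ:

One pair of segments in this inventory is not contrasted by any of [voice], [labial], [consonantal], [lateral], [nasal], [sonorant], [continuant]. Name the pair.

Both /ɲ/ and /n/ are [+voice], [-labial], [+consonantal], [-lateral], [+nasal], [+sonorant], [-continuant]. Since the list omits [dorsal] — which does distinguish the palatal nasal from the alveolar nasal — this pair collapses; all other pairs remain distinct.

ɲ, n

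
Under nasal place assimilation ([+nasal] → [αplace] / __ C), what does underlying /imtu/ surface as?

/m/ sits before the [+coronal] consonant /t/, so it takes on [+coronal] and surfaces as /n/. The rest of the form is unaffected: [intu].

[intu]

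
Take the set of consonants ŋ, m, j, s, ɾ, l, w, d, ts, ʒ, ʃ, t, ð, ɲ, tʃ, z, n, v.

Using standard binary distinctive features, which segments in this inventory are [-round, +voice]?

Eliminate segments failing any feature: /s, ts, ʃ, t, tʃ/ are [-voice]; /w/ is [+round]. The remaining /ŋ, m, j, ɾ, l, d, ʒ, ð, ɲ, z, n, v/ satisfy [-round], [+voice].

ŋ, m, j, ɾ, l, d, ʒ, ð, ɲ, z, n, v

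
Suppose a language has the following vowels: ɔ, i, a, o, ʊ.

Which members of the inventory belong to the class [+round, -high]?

ɔ, o

Checking each segment against [+round], [-high]: /ɔ/ (mid back rounded lax vowel), /o/ (mid back rounded tense vowel) satisfy every feature; every other segment in the inventory fails at least one.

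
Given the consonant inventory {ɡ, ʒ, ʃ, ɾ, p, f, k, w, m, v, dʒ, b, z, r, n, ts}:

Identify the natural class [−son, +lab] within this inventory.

Checking each segment against [−sonorant], [+labial]: /p/ (voiceless bilabial stop), /f/ (voiceless labiodental fricative), /v/ (voiced labiodental fricative), /b/ (voiced bilabial stop) satisfy every feature; every other segment in the inventory fails at least one.

p, f, v, b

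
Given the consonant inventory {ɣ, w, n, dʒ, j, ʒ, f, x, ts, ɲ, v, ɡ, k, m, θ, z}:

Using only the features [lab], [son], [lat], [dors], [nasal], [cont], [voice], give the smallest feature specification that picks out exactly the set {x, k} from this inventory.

The class [-voice], [+dorsal] has exactly /x, k/ as its extension in this inventory. No smaller conjunction from the listed features achieves this: [+dorsal] alone would also admit /ɣ, w, j, ɲ, …/; [-voice] alone would also admit /f, ts, θ/; and checking the remaining single features turns up none with this extension.

[-voice, +dors]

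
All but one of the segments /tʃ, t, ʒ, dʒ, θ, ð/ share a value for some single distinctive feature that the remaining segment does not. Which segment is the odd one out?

The remaining segments after removing /t/ share [+distributed]; /t/ (voiceless alveolar stop) is [−distributed]. For every other candidate removal, the leftover set fails to share any single feature value that the removed segment lacks.

t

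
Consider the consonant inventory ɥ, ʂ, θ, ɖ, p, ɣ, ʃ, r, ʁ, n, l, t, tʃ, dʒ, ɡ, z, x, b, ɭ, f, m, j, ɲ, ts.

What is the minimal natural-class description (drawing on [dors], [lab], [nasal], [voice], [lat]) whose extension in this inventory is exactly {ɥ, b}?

/ɥ, b/ are all [+voice], [-nasal], [+labial], and no other segment in the inventory matches all three values. Dropping any one of them over-generates: [-nasal, +labial] alone would also admit /p, f/; [+voice, +labial] alone would also admit /m/; [+voice, -nasal] alone would also admit /ɖ, ɣ, r, ʁ, …/. No other combination of two listed features picks out exactly this set either, so fewer than three features will not do.

[+voice, -nasal, +lab]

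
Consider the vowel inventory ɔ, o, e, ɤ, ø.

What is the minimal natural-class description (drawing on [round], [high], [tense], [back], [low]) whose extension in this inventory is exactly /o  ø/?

[+round, +tense]

The class [+round], [+tense] has exactly /o, ø/ as its extension in this inventory. No smaller conjunction from the listed features achieves this: [+tense] alone would also admit /e, ɤ/; [+round] alone would also admit /ɔ/; and checking the remaining single features turns up none with this extension.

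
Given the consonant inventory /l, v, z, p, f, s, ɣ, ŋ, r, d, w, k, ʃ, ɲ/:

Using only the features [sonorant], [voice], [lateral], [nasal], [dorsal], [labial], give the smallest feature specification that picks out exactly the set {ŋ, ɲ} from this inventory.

/ŋ, ɲ/ are exactly the [+nasal] segments in the inventory, so a single feature suffices.

[+nasal]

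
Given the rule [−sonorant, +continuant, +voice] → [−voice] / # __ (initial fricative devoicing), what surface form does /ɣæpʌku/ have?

[xæpʌku]

The only segment in the rule's environment that also matches [−sonorant, +continuant, +voice] is /ɣ/. Applying [−voice] turns the voiced velar fricative into /x/ (voiceless velar fricative), giving [xæpʌku].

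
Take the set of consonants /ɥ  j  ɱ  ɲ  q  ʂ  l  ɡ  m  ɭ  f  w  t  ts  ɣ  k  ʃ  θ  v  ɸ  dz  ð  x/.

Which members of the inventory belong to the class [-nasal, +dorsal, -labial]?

The [-nasal] segments are /ɥ, j, q, ʂ, l, ɡ, ɭ, f, w, t, ts, ɣ, k, ʃ, θ, v, ɸ, dz, ð, x/.
Then [+dorsal] gives /ɥ, j, q, ɡ, w, ɣ, k, x/.
Of those, [-labial] leaves /j, q, ɡ, ɣ, k, x/.

j, q, ɡ, ɣ, k, x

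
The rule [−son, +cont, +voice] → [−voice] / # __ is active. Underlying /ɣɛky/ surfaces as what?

[xɛky]

/ɣ/ satisfies [−son, +cont, +voice] and sits in # __. The [−voice] counterpart of the voiced velar fricative is /x/. Other segments in /ɣɛky/ either fail the structural description or are not in the environment, so the surface form is [xɛky].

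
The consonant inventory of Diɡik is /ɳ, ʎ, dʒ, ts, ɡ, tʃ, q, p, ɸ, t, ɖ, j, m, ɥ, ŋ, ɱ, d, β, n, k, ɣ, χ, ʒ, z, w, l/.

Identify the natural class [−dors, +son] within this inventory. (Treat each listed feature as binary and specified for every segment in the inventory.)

Checking each segment against [−dorsal], [+sonorant]: /ɳ/ (retroflex nasal), /m/ (bilabial nasal), /ɱ/ (labiodental nasal), /n/ (alveolar nasal), /l/ (alveolar lateral approximant) satisfy every feature; every other segment in the inventory fails at least one.

ɳ, m, ɱ, n, l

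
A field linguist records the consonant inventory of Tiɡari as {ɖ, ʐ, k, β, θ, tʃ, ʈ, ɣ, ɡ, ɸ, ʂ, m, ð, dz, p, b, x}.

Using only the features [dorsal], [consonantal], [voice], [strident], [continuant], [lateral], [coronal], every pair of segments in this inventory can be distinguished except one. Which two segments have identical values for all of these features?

Both /m/ and /b/ are [−dorsal], [+consonantal], [+voice], [−strident], [−continuant], [−lateral], [−coronal]. Since the list omits [sonorant] and [nasal] — which do distinguish the bilabial nasal from the voiced bilabial stop — this pair collapses; all other pairs remain distinct.

m, b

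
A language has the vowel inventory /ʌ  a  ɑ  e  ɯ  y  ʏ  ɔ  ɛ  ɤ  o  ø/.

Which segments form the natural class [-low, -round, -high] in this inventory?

The [-low] segments are /ʌ, e, ɯ, y, ʏ, ɔ, ɛ, ɤ, o, ø/.
Among these, [-round] gives /ʌ, e, ɯ, ɛ, ɤ/.
Then [-high] leaves /ʌ, e, ɛ, ɤ/.

ʌ, e, ɛ, ɤ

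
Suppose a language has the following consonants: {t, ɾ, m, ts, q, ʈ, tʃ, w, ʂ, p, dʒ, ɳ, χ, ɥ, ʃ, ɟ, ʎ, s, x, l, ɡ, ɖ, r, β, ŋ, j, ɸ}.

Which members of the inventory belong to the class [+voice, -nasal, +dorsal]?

w, ɥ, ɟ, ʎ, ɡ, j

Eliminate segments failing any feature: /t, ts, q, ʈ, tʃ, ʂ, p, χ, ʃ, s, x, ɸ/ are [-voice]; /ɾ, dʒ, l, ɖ, r, β/ are [-dorsal]; /m, ɳ, ŋ/ are [+nasal]. The remaining /w, ɥ, ɟ, ʎ, ɡ, j/ satisfy [+voice], [-nasal], [+dorsal].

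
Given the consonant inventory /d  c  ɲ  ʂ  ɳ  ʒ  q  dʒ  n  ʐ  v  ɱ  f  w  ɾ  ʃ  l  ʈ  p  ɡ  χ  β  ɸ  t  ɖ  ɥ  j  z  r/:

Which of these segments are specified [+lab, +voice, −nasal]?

Checking each segment against [+labial], [+voice], [−nasal]: /v/ (voiced labiodental fricative), /w/ (labial-velar glide), /β/ (voiced bilabial fricative), /ɥ/ (labial-palatal glide) satisfy every feature; every other segment in the inventory fails at least one.

v, w, β, ɥ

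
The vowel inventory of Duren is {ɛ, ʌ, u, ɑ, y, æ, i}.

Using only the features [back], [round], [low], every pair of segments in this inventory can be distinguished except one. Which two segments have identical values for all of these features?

On the given features, /ɛ/ and /i/ have an identical profile: [−back], [−round], [−low]. No other two segments in the inventory coincide on all 3 features. (They do differ in [high] and [tense], which are not among the given features.)

ɛ, i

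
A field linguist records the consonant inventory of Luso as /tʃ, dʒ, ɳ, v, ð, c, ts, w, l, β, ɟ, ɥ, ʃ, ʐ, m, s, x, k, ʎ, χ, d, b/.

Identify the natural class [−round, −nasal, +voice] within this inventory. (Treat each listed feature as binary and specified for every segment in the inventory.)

dʒ, v, ð, l, β, ɟ, ʐ, ʎ, d, b

Eliminate segments failing any feature: /tʃ, c, ts, ʃ, s, x, k, χ/ are [−voice]; /ɳ, m/ are [+nasal]; /w, ɥ/ are [+round]. The remaining /dʒ, v, ð, l, β, ɟ, ʐ, ʎ, d, b/ satisfy [−round], [−nasal], [+voice].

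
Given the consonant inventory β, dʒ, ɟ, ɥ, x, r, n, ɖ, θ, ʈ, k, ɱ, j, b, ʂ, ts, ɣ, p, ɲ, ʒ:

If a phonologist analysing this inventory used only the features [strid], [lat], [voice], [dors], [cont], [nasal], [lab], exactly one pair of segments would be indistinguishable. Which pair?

ɣ, j

Both /ɣ/ and /j/ are [−strident], [−lateral], [+voice], [+dorsal], [+continuant], [−nasal], [−labial]. Since the list omits [sonorant] and [back] — which do distinguish the voiced velar fricative from the palatal glide — this pair collapses; all other pairs remain distinct.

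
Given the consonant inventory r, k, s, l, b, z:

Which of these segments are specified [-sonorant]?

k, s, b, z

The [-sonorant] segments here are /k, s, b, z/; the remaining /r, l/ are [+sonorant].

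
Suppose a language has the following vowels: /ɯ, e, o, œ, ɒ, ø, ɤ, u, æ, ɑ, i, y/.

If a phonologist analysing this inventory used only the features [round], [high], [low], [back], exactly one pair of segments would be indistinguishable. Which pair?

/œ/ (mid front rounded lax vowel) and /ø/ (mid front rounded tense vowel) are both [+round], [−high], [−low], [−back], so none of the listed features separates them. (They do differ in [tense], which is not among the given features.) Every other pair in the inventory differs on at least one listed feature.

œ, ø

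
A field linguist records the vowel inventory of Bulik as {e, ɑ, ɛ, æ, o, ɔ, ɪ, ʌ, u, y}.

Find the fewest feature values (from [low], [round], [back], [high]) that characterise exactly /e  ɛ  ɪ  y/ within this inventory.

[−low, −back]

The class [−low], [−back] has exactly /e, ɛ, ɪ, y/ as its extension in this inventory. No smaller conjunction from the listed features achieves this: [−back] alone would also admit /æ/; [−low] alone would also admit /o, ɔ, ʌ, u/; and checking the remaining single features turns up none with this extension.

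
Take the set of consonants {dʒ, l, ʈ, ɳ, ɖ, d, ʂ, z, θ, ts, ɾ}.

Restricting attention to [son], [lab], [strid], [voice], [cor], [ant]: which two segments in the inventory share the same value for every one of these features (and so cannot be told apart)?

/l/ (alveolar lateral approximant) and /ɾ/ (alveolar tap) are both [+sonorant], [-labial], [-strident], [+voice], [+coronal], [+anterior], so none of the listed features separates them. (They do differ in [lateral], which is not among the given features.) Every other pair in the inventory differs on at least one listed feature.

l, ɾ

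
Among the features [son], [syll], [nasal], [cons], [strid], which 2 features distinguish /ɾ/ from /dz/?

/ɾ/ (alveolar tap) and /dz/ (voiced alveolar affricate) agree on [−syllabic], [−nasal], [+consonantal]. They differ on [sonorant] (/ɾ/ [+], /dz/ [−]), [strident] (/ɾ/ [−], /dz/ [+]).

[sonorant], [strident]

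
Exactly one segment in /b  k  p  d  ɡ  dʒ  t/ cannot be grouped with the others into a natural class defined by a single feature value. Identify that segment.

/ɡ, p, k, t, d, b/ are all [-delayed release], but /dʒ/ (voiced postalveolar affricate) is [+delayed release]. No other single segment can be removed to leave a set sharing one feature value that the removed segment lacks, so /dʒ/ is the odd one out.

dʒ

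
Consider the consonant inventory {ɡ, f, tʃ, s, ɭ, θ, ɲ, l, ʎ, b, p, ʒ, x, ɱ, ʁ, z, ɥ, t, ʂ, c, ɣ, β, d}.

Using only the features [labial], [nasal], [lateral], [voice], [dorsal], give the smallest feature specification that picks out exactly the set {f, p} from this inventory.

[-voice, +labial]

The class [-voice], [+labial] has exactly /f, p/ as its extension in this inventory. No smaller conjunction from the listed features achieves this: [+labial] alone would also admit /b, ɱ, ɥ, β/; [-voice] alone would also admit /tʃ, s, θ, x, …/; and checking the remaining single features turns up none with this extension.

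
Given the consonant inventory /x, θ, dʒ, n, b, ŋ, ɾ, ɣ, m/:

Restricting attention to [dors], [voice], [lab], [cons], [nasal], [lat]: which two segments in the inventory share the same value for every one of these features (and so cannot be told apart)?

ɾ, dʒ

Both /ɾ/ and /dʒ/ are [-dorsal], [+voice], [-labial], [+consonantal], [-nasal], [-lateral]. Since the list omits [sonorant], [strident] and [anterior] — which do distinguish the alveolar tap from the voiced postalveolar affricate — this pair collapses; all other pairs remain distinct.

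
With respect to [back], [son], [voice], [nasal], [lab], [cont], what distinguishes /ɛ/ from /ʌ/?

[back]

/ɛ/ (mid front unrounded lax vowel) and /ʌ/ (mid back unrounded lax vowel) agree on [+sonorant], [+voice], [−nasal], [−labial], [+continuant]. They differ on [back] (/ɛ/ [−], /ʌ/ [+]).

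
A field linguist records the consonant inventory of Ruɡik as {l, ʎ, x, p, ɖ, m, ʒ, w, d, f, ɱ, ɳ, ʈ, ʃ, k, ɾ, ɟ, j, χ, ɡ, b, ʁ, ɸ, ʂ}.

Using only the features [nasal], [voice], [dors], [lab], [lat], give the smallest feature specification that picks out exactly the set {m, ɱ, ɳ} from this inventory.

Every target segment is [+nasal] and no other inventory member is, so one feature is enough.

[+nasal]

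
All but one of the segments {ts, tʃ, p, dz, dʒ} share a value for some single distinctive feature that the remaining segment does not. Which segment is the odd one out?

The remaining segments after removing /p/ share [+delayed release]; /p/ (voiceless bilabial stop) is [-delayed release]. For every other candidate removal, the leftover set fails to share any single feature value that the removed segment lacks.

p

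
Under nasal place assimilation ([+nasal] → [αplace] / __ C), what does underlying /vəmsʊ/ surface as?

[vənsʊ]

In /vəmsʊ/, the nasal /m/ precedes /s/, which is [+coronal]. The nasal assimilates in place, becoming the [+coronal] nasal /n/. The surface form is [vənsʊ].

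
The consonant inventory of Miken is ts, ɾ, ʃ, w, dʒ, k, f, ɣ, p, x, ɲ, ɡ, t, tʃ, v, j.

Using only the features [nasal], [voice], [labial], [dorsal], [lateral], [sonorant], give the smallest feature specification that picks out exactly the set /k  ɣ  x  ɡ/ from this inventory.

[−sonorant, +dorsal]

Every target segment is [−sonorant], [+dorsal]; each remaining inventory member fails at least one of these. Each conjunct is needed — [+dorsal] alone would also admit /w, ɲ, j/; [−sonorant] alone would also admit /ts, ʃ, dʒ, f, …/ — and no other single listed feature has exactly this extension, so two is the minimum.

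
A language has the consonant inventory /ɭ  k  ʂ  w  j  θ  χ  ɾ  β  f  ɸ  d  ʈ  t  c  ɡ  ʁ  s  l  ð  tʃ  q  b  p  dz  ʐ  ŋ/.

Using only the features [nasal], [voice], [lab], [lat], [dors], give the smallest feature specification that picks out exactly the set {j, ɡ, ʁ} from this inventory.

[+voice, −nasal, −lab, +dors]

/j, ɡ, ʁ/ are all [+voice], [−nasal], [−labial], [+dorsal], and no other segment in the inventory matches all four values. Dropping any one of them over-generates: [−nasal, −labial, +dorsal] alone would also admit /k, χ, c, q/; [+voice, −labial, +dorsal] alone would also admit /ŋ/; [+voice, −nasal, +dorsal] alone would also admit /w/; [+voice, −nasal, −labial] alone would also admit /ɭ, ɾ, d, l, …/. No other combination of three listed features picks out exactly this set either, so fewer than four features will not do.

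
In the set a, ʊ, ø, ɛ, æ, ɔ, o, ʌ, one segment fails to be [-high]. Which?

ʊ

/ʊ/ is the high back rounded lax vowel, which is [+high]; the rest — /ø, o, a, ɛ, æ, ɔ, ʌ/ — are [-high].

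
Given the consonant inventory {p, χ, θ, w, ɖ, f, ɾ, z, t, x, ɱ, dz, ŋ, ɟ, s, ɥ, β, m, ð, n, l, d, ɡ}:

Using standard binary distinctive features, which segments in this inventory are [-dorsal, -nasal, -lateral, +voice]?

Eliminate segments failing any feature: /p, θ, f, t, s/ are [-voice]; /χ, w, x, ŋ, ɟ, ɥ, ɡ/ are [+dorsal]; /ɱ, m, n/ are [+nasal]; /l/ is [+lateral]. The remaining /ɖ, ɾ, z, dz, β, ð, d/ satisfy [-dorsal], [-nasal], [-lateral], [+voice].

ɖ, ɾ, z, dz, β, ð, d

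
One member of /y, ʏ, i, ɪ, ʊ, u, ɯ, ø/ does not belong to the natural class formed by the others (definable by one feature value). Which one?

The remaining segments after removing /ø/ share [+high]; /ø/ (mid front rounded tense vowel) is [−high]. For every other candidate removal, the leftover set fails to share any single feature value that the removed segment lacks.

ø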